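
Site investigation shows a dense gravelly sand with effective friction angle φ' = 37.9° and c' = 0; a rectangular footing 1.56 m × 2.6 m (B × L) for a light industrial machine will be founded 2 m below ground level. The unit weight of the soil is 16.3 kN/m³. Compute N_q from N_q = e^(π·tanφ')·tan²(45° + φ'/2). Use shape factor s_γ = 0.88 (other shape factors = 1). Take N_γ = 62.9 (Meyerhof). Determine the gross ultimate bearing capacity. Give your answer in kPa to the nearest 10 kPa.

tan37.9° = 0.7785, so N_q = e^(π×0.7785)·tan²(63.95°) = 11.538 × 4.185 = 48.29.
Overburden at base level: q = 16.3 × 2 = 32.6 kPa.
Surcharge term q·N_q = 32.6 × 48.289 = 1574.2 kPa; self-weight term 0.5·γ·B·N_γ·s_γ = 0.5 × 16.3 × 1.56 × 62.9 × 0.88 = 703.75 kPa.
q_ult = 1574.2 + 703.75 = 2278 kPa.

q_ult ≈ 2280 kPa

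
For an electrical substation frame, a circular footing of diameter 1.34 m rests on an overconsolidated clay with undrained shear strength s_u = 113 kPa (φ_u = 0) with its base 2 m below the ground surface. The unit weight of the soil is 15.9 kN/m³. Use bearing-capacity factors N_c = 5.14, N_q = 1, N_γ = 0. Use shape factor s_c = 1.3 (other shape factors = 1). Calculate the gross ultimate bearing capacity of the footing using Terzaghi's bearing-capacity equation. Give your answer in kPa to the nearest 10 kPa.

Overburden at base level: q = 15.9 × 2 = 31.8 kPa.
Cohesion term c·N_c·s_c = 113 × 5.14 × 1.3 = 755.07 kPa; surcharge term q·N_q = 31.8 × 1 = 31.8 kPa.
q_ult = 755.07 + 31.8 = 786.87 kPa.

q_ult ≈ 790 kPa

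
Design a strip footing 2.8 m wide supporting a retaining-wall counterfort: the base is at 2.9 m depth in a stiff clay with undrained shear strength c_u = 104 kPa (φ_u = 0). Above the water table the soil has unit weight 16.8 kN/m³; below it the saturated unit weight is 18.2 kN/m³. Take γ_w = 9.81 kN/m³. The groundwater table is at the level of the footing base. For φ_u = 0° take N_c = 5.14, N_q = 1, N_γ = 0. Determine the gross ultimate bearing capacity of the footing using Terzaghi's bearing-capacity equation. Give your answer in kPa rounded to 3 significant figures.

q_ult ≈ 583 kPa

Effective surcharge at the founding depth q = γ·D_f = 16.8 × 2.9 = 48.72 kPa.
q_ult = c·N_c + q·N_q
     = 104 × 5.14 + 48.72 × 1
     = 534.56 + 48.72 = 583.28 kPa.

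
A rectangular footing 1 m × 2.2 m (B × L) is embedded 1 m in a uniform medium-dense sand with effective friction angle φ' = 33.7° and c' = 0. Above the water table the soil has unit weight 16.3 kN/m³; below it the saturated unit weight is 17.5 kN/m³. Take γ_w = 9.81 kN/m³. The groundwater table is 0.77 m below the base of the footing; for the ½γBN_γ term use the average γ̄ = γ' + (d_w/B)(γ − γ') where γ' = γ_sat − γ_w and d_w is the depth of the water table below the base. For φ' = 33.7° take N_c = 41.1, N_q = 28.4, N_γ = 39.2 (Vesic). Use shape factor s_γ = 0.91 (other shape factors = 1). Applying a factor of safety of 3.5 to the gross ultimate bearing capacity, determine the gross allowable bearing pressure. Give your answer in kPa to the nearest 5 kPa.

q_all ≈ 205 kPa

q = γ·D_f = 16.3 × 1 = 16.3 kPa.
γ' = 7.69 kN/m³; averaging over the depth B below the base, γ̄ = γ' + (d_w/B)(γ − γ') = 14.32 kN/m³.
q·N_q = 16.3 × 28.4 = 462.92 kPa
0.5·γ·B·N_γ·s_γ = 0.5 × 14.32 × 1 × 39.2 × 0.91 = 255.41 kPa
q_ult = 462.92 + 255.41 = 718.33 kPa.
q_all = q_ult / FS = 718.33 / 3.5 = 205.24 kPa.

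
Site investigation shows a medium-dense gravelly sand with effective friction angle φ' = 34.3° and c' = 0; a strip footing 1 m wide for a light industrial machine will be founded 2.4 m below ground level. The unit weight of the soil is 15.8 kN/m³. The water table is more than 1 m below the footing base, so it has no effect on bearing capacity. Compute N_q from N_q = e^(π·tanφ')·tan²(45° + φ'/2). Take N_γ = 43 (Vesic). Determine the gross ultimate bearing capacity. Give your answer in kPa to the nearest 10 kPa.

q_ult ≈ 1500 kPa

tan34.3° = 0.6822, so N_q = e^(π×0.6822)·tan²(62.15°) = 8.525 × 3.582 = 30.54.
Overburden at base level: q = 15.8 × 2.4 = 37.92 kPa.
Surcharge term q·N_q = 37.92 × 30.539 = 1158.1 kPa; self-weight term 0.5·γ·B·N_γ = 0.5 × 15.8 × 1 × 43 = 339.7 kPa.
q_ult = 1158.1 + 339.7 = 1497.8 kPa.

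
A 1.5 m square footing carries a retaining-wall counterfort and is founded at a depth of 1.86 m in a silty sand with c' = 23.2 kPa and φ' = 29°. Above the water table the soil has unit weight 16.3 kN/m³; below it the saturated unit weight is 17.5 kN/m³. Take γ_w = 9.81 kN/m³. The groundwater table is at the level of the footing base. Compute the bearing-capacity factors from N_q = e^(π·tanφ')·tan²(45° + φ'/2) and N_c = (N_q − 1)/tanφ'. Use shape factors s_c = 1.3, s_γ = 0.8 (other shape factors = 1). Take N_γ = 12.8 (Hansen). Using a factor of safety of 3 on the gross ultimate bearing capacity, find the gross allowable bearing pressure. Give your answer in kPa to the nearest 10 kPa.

q_all ≈ 470 kPa

N_q = e^(π·tan29°)·tan²(59.5°) = 16.44; N_c = (N_q − 1)/tanφ' = 27.86.
q = γ·D_f = 16.3 × 1.86 = 30.318 kPa.
For the ½γBN_γ term take γ' = 17.5 − 9.81 = 7.69 kN/m³ (soil below base is submerged).
c·N_c·s_c = 23.2 × 27.86 × 1.3 = 840.27 kPa
q·N_q = 30.318 × 16.443 = 498.53 kPa
0.5·γ·B·N_γ·s_γ = 0.5 × 7.69 × 1.5 × 12.8 × 0.8 = 59.059 kPa
q_ult = 840.27 + 498.53 + 59.059 = 1397.9 kPa.
q_all = 1397.9 / 3 = 465.95 kPa.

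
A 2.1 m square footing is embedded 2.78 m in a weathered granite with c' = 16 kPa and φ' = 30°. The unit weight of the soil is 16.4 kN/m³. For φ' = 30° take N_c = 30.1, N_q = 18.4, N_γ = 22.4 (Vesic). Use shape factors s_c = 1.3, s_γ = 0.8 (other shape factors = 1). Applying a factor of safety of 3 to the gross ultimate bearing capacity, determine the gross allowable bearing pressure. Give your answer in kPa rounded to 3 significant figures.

q_all ≈ 591 kPa

Effective surcharge at the founding depth q = γ·D_f = 16.4 × 2.78 = 45.592 kPa.
q_ult = c·N_c·s_c + q·N_q + 0.5·γ·B·N_γ·s_γ
     = 16 × 30.1 × 1.3 + 45.592 × 18.4 + 0.5 × 16.4 × 2.1 × 22.4 × 0.8
     = 626.08 + 838.89 + 308.58 = 1773.6 kPa.
q_all = q_ult / FS = 1773.6 / 3 = 591.19 kPa.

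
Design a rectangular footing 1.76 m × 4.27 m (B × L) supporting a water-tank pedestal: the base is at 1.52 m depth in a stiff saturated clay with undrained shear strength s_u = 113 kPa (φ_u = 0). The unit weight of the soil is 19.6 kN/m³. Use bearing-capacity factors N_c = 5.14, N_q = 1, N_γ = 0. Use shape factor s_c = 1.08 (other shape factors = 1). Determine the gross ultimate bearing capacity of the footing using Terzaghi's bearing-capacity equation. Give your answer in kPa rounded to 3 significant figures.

Effective surcharge at the founding depth q = γ·D_f = 19.6 × 1.52 = 29.792 kPa.
q_ult = c·N_c·s_c + q·N_q
     = 113 × 5.14 × 1.08 + 29.792 × 1
     = 627.29 + 29.792 = 657.08 kPa.

q_ult ≈ 657 kPa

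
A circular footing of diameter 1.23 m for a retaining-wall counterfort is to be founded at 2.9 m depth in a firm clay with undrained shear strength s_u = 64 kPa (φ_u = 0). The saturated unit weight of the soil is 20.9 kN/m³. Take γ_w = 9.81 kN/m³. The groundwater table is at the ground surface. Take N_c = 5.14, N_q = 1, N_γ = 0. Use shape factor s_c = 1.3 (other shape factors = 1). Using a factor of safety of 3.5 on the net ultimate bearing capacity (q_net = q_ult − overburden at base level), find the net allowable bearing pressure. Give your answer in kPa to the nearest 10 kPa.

q_all(net) ≈ 120 kPa

γ' = 20.9 − 9.81 = 11.09 kN/m³ (submerged throughout). q = 11.09 × 2.9 = 32.161 kPa.
c·N_c·s_c = 64 × 5.14 × 1.3 = 427.65 kPa
q·N_q = 32.161 × 1 = 32.161 kPa
q_ult = 427.65 + 32.161 = 459.81 kPa.
q_net = 459.81 − 32.161 = 427.65 kPa.
q_all(net) = 427.65 / 3.5 = 122.19 kPa.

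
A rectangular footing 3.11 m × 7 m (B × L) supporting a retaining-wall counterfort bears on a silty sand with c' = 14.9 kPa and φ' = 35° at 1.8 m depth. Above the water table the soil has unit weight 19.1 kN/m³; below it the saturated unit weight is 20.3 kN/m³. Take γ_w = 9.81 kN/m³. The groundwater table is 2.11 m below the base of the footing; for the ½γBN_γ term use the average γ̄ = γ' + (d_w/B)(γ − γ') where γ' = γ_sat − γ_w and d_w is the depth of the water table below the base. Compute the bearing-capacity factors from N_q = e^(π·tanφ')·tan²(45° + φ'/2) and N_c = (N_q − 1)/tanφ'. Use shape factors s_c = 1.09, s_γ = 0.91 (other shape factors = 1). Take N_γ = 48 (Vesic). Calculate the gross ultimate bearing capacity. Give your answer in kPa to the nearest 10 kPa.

tan35° = 0.7002, so N_q = e^(π×0.7002)·tan²(62.5°) = 9.023 × 3.69 = 33.3.
N_c = (33.3 − 1)/tan35° = 46.12.
q = γ·D_f = 19.1 × 1.8 = 34.38 kPa.
γ' = 10.49 kN/m³; averaging over the depth B below the base, γ̄ = γ' + (d_w/B)(γ − γ') = 16.332 kN/m³.
c·N_c·s_c = 14.9 × 46.124 × 1.09 = 749.09 kPa
q·N_q = 34.38 × 33.296 = 1144.7 kPa
0.5·γ·B·N_γ·s_γ = 0.5 × 16.332 × 3.11 × 48 × 0.91 = 1109.3 kPa
q_ult = 749.09 + 1144.7 + 1109.3 = 3003.1 kPa.

q_ult ≈ 3000 kPa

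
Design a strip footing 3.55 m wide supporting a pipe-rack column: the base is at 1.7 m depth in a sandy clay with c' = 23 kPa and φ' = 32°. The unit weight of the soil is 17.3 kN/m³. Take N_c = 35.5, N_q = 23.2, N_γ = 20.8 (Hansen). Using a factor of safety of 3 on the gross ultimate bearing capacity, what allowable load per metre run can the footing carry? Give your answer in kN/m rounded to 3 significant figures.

≈ 2530 kN/m

Effective surcharge at the founding depth q = γ·D_f = 17.3 × 1.7 = 29.41 kPa.
q_ult = c·N_c + q·N_q + 0.5·γ·B·N_γ
     = 23 × 35.5 + 29.41 × 23.2 + 0.5 × 17.3 × 3.55 × 20.8
     = 816.5 + 682.31 + 638.72 = 2137.5 kPa.
Gross allowable pressure q_all = 2137.5 / 3 = 712.51 kPa.
Allowable wall load = q_all × B = 712.51 × 3.55 = 2529.4 kN per metre run.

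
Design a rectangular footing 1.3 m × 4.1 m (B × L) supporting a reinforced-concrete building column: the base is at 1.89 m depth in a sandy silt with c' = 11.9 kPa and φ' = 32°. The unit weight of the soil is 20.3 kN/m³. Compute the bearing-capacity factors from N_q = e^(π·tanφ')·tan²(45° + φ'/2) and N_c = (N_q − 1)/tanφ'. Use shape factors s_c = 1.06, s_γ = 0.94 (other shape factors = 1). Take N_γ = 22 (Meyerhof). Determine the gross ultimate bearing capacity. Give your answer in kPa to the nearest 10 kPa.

q_ult ≈ 1610 kPa

tan32° = 0.6249, so N_q = e^(π×0.6249)·tan²(61°) = 7.121 × 3.255 = 23.18.
N_c = (23.18 − 1)/tan32° = 35.49.
Effective surcharge at the founding depth q = γ·D_f = 20.3 × 1.89 = 38.367 kPa.
q_ult = c·N_c·s_c + q·N_q + 0.5·γ·B·N_γ·s_γ
     = 11.9 × 35.49 × 1.06 + 38.367 × 23.177 + 0.5 × 20.3 × 1.3 × 22 × 0.94
     = 447.67 + 889.22 + 272.87 = 1609.8 kPa.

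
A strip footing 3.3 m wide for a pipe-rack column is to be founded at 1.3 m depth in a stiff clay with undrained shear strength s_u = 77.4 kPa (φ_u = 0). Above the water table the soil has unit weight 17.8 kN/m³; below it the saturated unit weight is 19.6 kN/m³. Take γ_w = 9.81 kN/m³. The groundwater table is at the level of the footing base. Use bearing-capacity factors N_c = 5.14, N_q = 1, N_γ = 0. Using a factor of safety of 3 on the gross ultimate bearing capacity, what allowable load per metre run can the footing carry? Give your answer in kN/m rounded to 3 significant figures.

Overburden at base level: q = 17.8 × 1.3 = 23.14 kPa.
Cohesion term c·N_c = 77.4 × 5.14 = 397.84 kPa; surcharge term q·N_q = 23.14 × 1 = 23.14 kPa.
q_ult = 397.84 + 23.14 = 420.98 kPa.
Gross allowable pressure q_all = 420.98 / 3 = 140.33 kPa.
Allowable wall load = q_all × B = 140.33 × 3.3 = 463.07 kN per metre run.

≈ 463 kN/m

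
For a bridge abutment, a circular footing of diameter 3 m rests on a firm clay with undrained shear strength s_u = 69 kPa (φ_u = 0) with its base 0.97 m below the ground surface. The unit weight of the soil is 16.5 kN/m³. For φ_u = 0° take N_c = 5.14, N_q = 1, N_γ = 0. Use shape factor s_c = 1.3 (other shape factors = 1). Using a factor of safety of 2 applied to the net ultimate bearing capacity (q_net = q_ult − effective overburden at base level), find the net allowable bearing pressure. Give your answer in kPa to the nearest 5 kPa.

Overburden at base level: q = 16.5 × 0.97 = 16.005 kPa.
Cohesion term c·N_c·s_c = 69 × 5.14 × 1.3 = 461.06 kPa; surcharge term q·N_q = 16.005 × 1 = 16.005 kPa.
q_ult = 461.06 + 16.005 = 477.06 kPa.
Net ultimate: q_net = 477.06 − 16.005 = 461.06 kPa.
q_all(net) = 461.06 / 2 = 230.53 kPa.

q_all(net) ≈ 230 kPa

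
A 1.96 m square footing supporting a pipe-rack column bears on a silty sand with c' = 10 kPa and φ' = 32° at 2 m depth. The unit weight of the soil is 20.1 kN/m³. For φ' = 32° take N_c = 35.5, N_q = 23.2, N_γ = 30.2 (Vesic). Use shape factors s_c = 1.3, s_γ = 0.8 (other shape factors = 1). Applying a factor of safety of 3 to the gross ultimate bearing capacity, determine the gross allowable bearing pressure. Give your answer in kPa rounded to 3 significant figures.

q_all ≈ 623 kPa

Overburden at base level: q = 20.1 × 2 = 40.2 kPa.
Cohesion term c·N_c·s_c = 10 × 35.5 × 1.3 = 461.5 kPa; surcharge term q·N_q = 40.2 × 23.2 = 932.64 kPa; self-weight term 0.5·γ·B·N_γ·s_γ = 0.5 × 20.1 × 1.96 × 30.2 × 0.8 = 475.9 kPa.
q_ult = 461.5 + 932.64 + 475.9 = 1870 kPa.
q_all = q_ult / FS = 1870 / 3 = 623.35 kPa.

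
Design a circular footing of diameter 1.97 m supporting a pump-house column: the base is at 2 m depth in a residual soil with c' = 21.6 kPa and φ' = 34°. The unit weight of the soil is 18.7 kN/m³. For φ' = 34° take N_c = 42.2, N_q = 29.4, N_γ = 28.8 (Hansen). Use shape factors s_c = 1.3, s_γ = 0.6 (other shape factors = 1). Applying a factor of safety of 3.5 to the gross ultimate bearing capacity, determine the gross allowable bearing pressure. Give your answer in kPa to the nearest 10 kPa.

Effective surcharge at the founding depth q = γ·D_f = 18.7 × 2 = 37.4 kPa.
q_ult = c·N_c·s_c + q·N_q + 0.5·γ·B·N_γ·s_γ
     = 21.6 × 42.2 × 1.3 + 37.4 × 29.4 + 0.5 × 18.7 × 1.97 × 28.8 × 0.6
     = 1185 + 1099.6 + 318.29 = 2602.8 kPa.
q_all = q_ult / FS = 2602.8 / 3.5 = 743.66 kPa.

q_all ≈ 740 kPa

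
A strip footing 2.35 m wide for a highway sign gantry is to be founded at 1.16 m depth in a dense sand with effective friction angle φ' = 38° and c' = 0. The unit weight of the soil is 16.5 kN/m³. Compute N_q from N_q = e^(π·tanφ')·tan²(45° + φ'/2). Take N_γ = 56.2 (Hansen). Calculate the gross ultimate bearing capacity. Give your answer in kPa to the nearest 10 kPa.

tan38° = 0.7813, so N_q = e^(π×0.7813)·tan²(64°) = 11.64 × 4.204 = 48.93.
Effective surcharge at the founding depth q = γ·D_f = 16.5 × 1.16 = 19.14 kPa.
q_ult = q·N_q + 0.5·γ·B·N_γ
     = 19.14 × 48.933 + 0.5 × 16.5 × 2.35 × 56.2
     = 936.58 + 1089.6 = 2026.2 kPa.

q_ult ≈ 2030 kPa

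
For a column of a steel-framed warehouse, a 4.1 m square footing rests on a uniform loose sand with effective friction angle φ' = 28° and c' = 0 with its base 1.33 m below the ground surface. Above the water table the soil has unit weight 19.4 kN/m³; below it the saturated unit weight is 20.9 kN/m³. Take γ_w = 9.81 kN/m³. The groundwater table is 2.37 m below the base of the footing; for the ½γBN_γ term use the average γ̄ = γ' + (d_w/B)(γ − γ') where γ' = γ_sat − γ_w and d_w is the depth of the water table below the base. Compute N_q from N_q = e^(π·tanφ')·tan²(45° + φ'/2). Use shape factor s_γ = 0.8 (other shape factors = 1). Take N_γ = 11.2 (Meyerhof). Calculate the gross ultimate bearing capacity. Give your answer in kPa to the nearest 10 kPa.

tan28° = 0.5317, so N_q = e^(π×0.5317)·tan²(59°) = 5.314 × 2.77 = 14.72.
Overburden at base level: q = 19.4 × 1.33 = 25.802 kPa.
The water table is 2.37 m below the base (< B = 4.1 m), so the ½γBN_γ term uses γ̄ = γ' + (d_w/B)(γ − γ') = 11.09 + (2.37/4.1)(19.4 − 11.09) = 15.894 kN/m³.
Surcharge term q·N_q = 25.802 × 14.72 = 379.8 kPa; self-weight term 0.5·γ·B·N_γ·s_γ = 0.5 × 15.894 × 4.1 × 11.2 × 0.8 = 291.93 kPa.
q_ult = 379.8 + 291.93 = 671.74 kPa.

q_ult ≈ 670 kPa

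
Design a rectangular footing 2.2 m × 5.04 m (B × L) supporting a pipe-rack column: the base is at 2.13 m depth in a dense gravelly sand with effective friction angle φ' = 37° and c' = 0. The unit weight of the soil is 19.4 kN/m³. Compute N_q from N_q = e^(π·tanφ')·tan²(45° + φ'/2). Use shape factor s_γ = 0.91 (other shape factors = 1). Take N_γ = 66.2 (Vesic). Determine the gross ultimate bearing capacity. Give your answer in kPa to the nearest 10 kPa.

q_ult ≈ 3060 kPa

tan37° = 0.7536, so N_q = e^(π×0.7536)·tan²(63.5°) = 10.669 × 4.023 = 42.92.
Effective surcharge at the founding depth q = γ·D_f = 19.4 × 2.13 = 41.322 kPa.
q_ult = q·N_q + 0.5·γ·B·N_γ·s_γ
     = 41.322 × 42.92 + 0.5 × 19.4 × 2.2 × 66.2 × 0.91
     = 1773.5 + 1285.6 = 3059.1 kPa.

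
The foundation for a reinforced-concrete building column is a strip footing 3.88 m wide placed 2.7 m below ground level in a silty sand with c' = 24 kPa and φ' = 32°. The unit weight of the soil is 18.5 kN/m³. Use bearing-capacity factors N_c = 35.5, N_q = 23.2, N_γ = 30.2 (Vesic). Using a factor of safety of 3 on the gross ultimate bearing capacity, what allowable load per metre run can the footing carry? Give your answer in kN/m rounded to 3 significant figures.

≈ 4000 kN/m

q = γ·D_f = 18.5 × 2.7 = 49.95 kPa.
c·N_c = 24 × 35.5 = 852 kPa
q·N_q = 49.95 × 23.2 = 1158.8 kPa
0.5·γ·B·N_γ = 0.5 × 18.5 × 3.88 × 30.2 = 1083.9 kPa
q_ult = 852 + 1158.8 + 1083.9 = 3094.7 kPa.
Gross allowable pressure q_all = 3094.7 / 3 = 1031.6 kPa.
Allowable wall load = q_all × B = 1031.6 × 3.88 = 4002.5 kN per metre run.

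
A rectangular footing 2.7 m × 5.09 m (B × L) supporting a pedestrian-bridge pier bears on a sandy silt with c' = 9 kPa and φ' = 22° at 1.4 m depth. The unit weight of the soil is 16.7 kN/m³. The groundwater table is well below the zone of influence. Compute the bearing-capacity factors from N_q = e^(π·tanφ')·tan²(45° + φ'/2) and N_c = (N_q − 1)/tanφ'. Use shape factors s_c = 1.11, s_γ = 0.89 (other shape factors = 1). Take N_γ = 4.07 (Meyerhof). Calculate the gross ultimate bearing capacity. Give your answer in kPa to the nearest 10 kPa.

q_ult ≈ 430 kPa

tan22° = 0.404, so N_q = e^(π×0.404)·tan²(56°) = 3.558 × 2.198 = 7.82.
N_c = (7.82 − 1)/tan22° = 16.88.
q = γ·D_f = 16.7 × 1.4 = 23.38 kPa.
c·N_c·s_c = 9 × 16.883 × 1.11 = 168.66 kPa
q·N_q = 23.38 × 7.8211 = 182.86 kPa
0.5·γ·B·N_γ·s_γ = 0.5 × 16.7 × 2.7 × 4.07 × 0.89 = 81.665 kPa
q_ult = 168.66 + 182.86 + 81.665 = 433.18 kPa.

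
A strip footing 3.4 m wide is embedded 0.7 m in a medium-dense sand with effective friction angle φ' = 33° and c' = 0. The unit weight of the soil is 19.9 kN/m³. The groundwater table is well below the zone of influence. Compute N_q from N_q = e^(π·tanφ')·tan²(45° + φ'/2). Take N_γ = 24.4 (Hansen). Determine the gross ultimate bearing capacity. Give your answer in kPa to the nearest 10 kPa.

tan33° = 0.6494, so N_q = e^(π×0.6494)·tan²(61.5°) = 7.692 × 3.392 = 26.09.
q = γ·D_f = 19.9 × 0.7 = 13.93 kPa.
q·N_q = 13.93 × 26.092 = 363.46 kPa
0.5·γ·B·N_γ = 0.5 × 19.9 × 3.4 × 24.4 = 825.45 kPa
q_ult = 363.46 + 825.45 = 1188.9 kPa.

q_ult ≈ 1190 kPa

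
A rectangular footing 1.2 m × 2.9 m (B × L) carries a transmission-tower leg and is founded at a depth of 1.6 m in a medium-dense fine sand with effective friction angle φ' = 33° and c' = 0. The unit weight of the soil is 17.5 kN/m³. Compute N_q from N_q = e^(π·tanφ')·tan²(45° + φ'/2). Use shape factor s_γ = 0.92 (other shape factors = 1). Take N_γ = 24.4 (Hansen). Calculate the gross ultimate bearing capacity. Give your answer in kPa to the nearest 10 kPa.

tan33° = 0.6494, so N_q = e^(π×0.6494)·tan²(61.5°) = 7.692 × 3.392 = 26.09.
Overburden at base level: q = 17.5 × 1.6 = 28 kPa.
Surcharge term q·N_q = 28 × 26.092 = 730.58 kPa; self-weight term 0.5·γ·B·N_γ·s_γ = 0.5 × 17.5 × 1.2 × 24.4 × 0.92 = 235.7 kPa.
q_ult = 730.58 + 235.7 = 966.28 kPa.

q_ult ≈ 970 kPa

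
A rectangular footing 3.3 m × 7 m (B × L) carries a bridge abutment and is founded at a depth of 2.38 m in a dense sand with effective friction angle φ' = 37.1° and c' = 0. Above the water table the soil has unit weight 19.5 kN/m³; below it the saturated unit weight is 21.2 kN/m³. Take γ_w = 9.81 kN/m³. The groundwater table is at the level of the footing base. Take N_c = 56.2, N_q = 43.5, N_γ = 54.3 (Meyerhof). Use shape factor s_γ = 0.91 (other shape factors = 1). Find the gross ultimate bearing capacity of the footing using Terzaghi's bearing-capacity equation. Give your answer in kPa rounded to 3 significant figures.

q = γ·D_f = 19.5 × 2.38 = 46.41 kPa.
For the ½γBN_γ term take γ' = 21.2 − 9.81 = 11.39 kN/m³ (soil below base is submerged).
q·N_q = 46.41 × 43.5 = 2018.8 kPa
0.5·γ·B·N_γ·s_γ = 0.5 × 11.39 × 3.3 × 54.3 × 0.91 = 928.64 kPa
q_ult = 2018.8 + 928.64 = 2947.5 kPa.

q_ult ≈ 2950 kPa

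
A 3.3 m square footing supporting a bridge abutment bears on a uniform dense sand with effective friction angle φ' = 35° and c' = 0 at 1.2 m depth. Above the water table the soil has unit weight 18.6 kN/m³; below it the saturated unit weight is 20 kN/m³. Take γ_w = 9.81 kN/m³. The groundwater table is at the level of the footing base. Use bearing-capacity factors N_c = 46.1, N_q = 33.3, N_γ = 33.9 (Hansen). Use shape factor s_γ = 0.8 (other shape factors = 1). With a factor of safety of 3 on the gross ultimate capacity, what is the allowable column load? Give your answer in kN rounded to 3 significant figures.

Effective surcharge at the founding depth q = γ·D_f = 18.6 × 1.2 = 22.32 kPa.
The water table coincides with the base, so in the self-weight term γ → γ' = 10.19 kN/m³.
q_ult = q·N_q + 0.5·γ·B·N_γ·s_γ
     = 22.32 × 33.3 + 0.5 × 10.19 × 3.3 × 33.9 × 0.8
     = 743.26 + 455.98 = 1199.2 kPa.
Gross allowable pressure q_all = 1199.2 / 3 = 399.75 kPa.
Footing area = 10.89 m², so allowable column load = 399.75 × 10.89 = 4353.2 kN.

P_all ≈ 4350 kN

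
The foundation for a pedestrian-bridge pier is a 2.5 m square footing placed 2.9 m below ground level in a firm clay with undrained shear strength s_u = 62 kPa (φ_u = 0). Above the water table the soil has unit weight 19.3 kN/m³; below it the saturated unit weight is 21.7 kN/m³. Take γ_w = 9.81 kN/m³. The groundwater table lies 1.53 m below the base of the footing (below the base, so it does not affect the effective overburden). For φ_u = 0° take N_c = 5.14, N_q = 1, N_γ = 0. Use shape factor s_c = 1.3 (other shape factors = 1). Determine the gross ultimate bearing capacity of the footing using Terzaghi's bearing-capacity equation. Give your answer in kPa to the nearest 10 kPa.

q_ult ≈ 470 kPa

q = γ·D_f = 19.3 × 2.9 = 55.97 kPa.
c·N_c·s_c = 62 × 5.14 × 1.3 = 414.28 kPa
q·N_q = 55.97 × 1 = 55.97 kPa
q_ult = 414.28 + 55.97 = 470.25 kPa.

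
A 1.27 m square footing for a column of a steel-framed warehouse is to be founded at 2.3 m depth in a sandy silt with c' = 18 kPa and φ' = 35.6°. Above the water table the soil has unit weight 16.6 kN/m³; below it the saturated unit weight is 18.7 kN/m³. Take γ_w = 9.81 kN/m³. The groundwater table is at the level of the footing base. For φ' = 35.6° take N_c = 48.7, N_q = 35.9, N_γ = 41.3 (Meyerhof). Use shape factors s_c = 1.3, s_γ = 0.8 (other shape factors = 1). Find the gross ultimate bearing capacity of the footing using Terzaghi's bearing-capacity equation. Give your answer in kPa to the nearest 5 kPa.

q = γ·D_f = 16.6 × 2.3 = 38.18 kPa.
For the ½γBN_γ term take γ' = 18.7 − 9.81 = 8.89 kN/m³ (soil below base is submerged).
c·N_c·s_c = 18 × 48.7 × 1.3 = 1139.6 kPa
q·N_q = 38.18 × 35.9 = 1370.7 kPa
0.5·γ·B·N_γ·s_γ = 0.5 × 8.89 × 1.27 × 41.3 × 0.8 = 186.52 kPa
q_ult = 1139.6 + 1370.7 + 186.52 = 2696.8 kPa.

q_ult ≈ 2695 kPa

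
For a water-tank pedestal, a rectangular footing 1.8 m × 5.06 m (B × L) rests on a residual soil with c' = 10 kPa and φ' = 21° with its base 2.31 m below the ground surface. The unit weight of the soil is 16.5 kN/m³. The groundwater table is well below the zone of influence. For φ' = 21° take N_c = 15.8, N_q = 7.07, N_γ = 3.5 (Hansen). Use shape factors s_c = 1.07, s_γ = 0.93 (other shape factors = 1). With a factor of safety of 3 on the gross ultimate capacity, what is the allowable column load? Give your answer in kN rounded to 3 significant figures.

P_all ≈ 1480 kN

Effective surcharge at the founding depth q = γ·D_f = 16.5 × 2.31 = 38.115 kPa.
q_ult = c·N_c·s_c + q·N_q + 0.5·γ·B·N_γ·s_γ
     = 10 × 15.8 × 1.07 + 38.115 × 7.07 + 0.5 × 16.5 × 1.8 × 3.5 × 0.93
     = 169.06 + 269.47 + 48.337 = 486.87 kPa.
Gross allowable pressure q_all = 486.87 / 3 = 162.29 kPa.
Footing area = 9.108 m², so allowable column load = 162.29 × 9.108 = 1478.1 kN.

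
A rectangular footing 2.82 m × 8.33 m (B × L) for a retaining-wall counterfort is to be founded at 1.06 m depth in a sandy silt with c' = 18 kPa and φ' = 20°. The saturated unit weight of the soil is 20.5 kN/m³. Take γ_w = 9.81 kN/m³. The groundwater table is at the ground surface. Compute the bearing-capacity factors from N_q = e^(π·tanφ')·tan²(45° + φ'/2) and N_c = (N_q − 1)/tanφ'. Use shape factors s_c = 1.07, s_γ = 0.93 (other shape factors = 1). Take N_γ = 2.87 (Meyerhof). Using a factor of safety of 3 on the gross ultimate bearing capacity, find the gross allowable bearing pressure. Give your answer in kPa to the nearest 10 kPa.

N_q = e^(π·tan20°)·tan²(55°) = 6.4; N_c = (N_q − 1)/tanφ' = 14.83.
Water table at ground surface, so effective unit weight γ' = 20.5 − 9.81 = 10.69 kN/m³ is used throughout; overburden q = 10.69 × 1.06 = 11.331 kPa; the same γ' applies in the ½γBN_γ term.
Cohesion term c·N_c·s_c = 18 × 14.835 × 1.07 = 285.72 kPa; surcharge term q·N_q = 11.331 × 6.3994 = 72.514 kPa; self-weight term 0.5·γ·B·N_γ·s_γ = 0.5 × 10.69 × 2.82 × 2.87 × 0.93 = 40.231 kPa.
q_ult = 285.72 + 72.514 + 40.231 = 398.46 kPa.
q_all = 398.46 / 3 = 132.82 kPa.

q_all ≈ 130 kPa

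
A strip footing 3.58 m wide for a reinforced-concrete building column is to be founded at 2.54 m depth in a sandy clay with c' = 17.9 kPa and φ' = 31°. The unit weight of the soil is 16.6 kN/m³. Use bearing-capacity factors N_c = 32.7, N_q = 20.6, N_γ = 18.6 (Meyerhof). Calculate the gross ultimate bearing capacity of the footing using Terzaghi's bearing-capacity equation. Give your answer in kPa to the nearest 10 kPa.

q_ult ≈ 2010 kPa

q = γ·D_f = 16.6 × 2.54 = 42.164 kPa.
c·N_c = 17.9 × 32.7 = 585.33 kPa
q·N_q = 42.164 × 20.6 = 868.58 kPa
0.5·γ·B·N_γ = 0.5 × 16.6 × 3.58 × 18.6 = 552.68 kPa
q_ult = 585.33 + 868.58 + 552.68 = 2006.6 kPa.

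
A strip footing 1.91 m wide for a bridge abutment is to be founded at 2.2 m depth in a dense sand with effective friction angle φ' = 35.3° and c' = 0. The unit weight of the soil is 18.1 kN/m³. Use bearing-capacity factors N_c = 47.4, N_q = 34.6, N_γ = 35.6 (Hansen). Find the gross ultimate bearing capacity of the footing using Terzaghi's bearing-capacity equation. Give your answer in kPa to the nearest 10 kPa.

q = γ·D_f = 18.1 × 2.2 = 39.82 kPa.
q·N_q = 39.82 × 34.6 = 1377.8 kPa
0.5·γ·B·N_γ = 0.5 × 18.1 × 1.91 × 35.6 = 615.36 kPa
q_ult = 1377.8 + 615.36 = 1993.1 kPa.

q_ult ≈ 1990 kPa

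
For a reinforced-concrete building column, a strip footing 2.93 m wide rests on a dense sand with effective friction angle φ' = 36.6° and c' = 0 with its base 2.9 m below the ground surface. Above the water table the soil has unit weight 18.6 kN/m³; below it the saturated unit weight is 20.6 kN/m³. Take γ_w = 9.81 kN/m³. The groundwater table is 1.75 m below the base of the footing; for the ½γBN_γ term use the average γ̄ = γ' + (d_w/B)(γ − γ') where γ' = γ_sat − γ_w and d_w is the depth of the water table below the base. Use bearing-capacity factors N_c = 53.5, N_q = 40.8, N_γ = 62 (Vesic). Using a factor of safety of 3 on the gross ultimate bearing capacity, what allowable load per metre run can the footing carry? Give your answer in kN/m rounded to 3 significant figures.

≈ 3520 kN/m

Effective surcharge at the founding depth q = γ·D_f = 18.6 × 2.9 = 53.94 kPa.
With d_w = 1.75 m < B, γ̄ = 10.79 + (1.75/2.93) × (18.6 − 10.79) = 15.455 kN/m³.
q_ult = q·N_q + 0.5·γ·B·N_γ
     = 53.94 × 40.8 + 0.5 × 15.455 × 2.93 × 62
     = 2200.8 + 1403.7 = 3604.5 kPa.
Gross allowable pressure q_all = 3604.5 / 3 = 1201.5 kPa.
Allowable wall load = q_all × B = 1201.5 × 2.93 = 3520.4 kN per metre run.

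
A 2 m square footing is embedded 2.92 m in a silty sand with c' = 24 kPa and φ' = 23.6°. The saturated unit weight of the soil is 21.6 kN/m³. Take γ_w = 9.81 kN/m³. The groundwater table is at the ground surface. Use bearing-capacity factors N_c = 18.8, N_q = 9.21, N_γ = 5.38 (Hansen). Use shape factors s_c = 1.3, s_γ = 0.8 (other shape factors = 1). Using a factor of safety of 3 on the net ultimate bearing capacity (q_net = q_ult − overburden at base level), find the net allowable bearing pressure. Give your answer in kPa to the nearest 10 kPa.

γ' = 21.6 − 9.81 = 11.79 kN/m³ (submerged throughout). q = 11.79 × 2.92 = 34.427 kPa; the same γ' applies in the ½γBN_γ term.
c·N_c·s_c = 24 × 18.8 × 1.3 = 586.56 kPa
q·N_q = 34.427 × 9.21 = 317.07 kPa
0.5·γ·B·N_γ·s_γ = 0.5 × 11.79 × 2 × 5.38 × 0.8 = 50.744 kPa
q_ult = 586.56 + 317.07 + 50.744 = 954.37 kPa.
q_net = 954.37 − 34.427 = 919.95 kPa.
q_all(net) = 919.95 / 3 = 306.65 kPa.

q_all(net) ≈ 310 kPa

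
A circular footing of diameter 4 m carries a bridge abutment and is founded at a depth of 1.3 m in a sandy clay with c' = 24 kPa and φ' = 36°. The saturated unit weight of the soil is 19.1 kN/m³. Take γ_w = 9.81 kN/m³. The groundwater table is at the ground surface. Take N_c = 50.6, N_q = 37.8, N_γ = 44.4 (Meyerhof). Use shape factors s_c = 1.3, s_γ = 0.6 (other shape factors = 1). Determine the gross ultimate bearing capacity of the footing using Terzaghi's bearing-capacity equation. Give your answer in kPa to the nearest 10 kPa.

With the water table at the surface the whole profile is submerged: γ' = 19.1 − 9.81 = 9.29 kN/m³, so q = γ'·D_f = 12.077 kPa; the same γ' applies in the ½γBN_γ term.
q_ult = c·N_c·s_c + q·N_q + 0.5·γ·B·N_γ·s_γ
     = 24 × 50.6 × 1.3 + 12.077 × 37.8 + 0.5 × 9.29 × 4 × 44.4 × 0.6
     = 1578.7 + 456.51 + 494.97 = 2530.2 kPa.

q_ult ≈ 2530 kPa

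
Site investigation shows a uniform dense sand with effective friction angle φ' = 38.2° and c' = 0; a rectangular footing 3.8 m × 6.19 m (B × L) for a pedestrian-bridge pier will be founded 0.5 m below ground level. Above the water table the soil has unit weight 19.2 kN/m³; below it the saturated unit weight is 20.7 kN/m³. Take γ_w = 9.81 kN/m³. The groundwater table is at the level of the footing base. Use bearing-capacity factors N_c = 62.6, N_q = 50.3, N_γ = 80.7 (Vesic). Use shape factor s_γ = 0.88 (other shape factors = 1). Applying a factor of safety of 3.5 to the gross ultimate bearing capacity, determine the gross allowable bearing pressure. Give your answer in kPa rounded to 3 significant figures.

q_all ≈ 558 kPa

Effective surcharge at the founding depth q = γ·D_f = 19.2 × 0.5 = 9.6 kPa.
The water table coincides with the base, so in the self-weight term γ → γ' = 10.89 kN/m³.
q_ult = q·N_q + 0.5·γ·B·N_γ·s_γ
     = 9.6 × 50.3 + 0.5 × 10.89 × 3.8 × 80.7 × 0.88
     = 482.88 + 1469.4 = 1952.3 kPa.
q_all = q_ult / FS = 1952.3 / 3.5 = 557.79 kPa.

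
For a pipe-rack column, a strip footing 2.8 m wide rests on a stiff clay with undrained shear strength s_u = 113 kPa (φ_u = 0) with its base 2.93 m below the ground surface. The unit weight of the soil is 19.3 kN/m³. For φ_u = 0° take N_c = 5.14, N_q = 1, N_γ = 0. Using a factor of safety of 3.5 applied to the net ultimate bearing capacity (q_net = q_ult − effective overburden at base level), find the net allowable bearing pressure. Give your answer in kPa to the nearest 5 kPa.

Overburden at base level: q = 19.3 × 2.93 = 56.549 kPa.
Cohesion term c·N_c = 113 × 5.14 = 580.82 kPa; surcharge term q·N_q = 56.549 × 1 = 56.549 kPa.
q_ult = 580.82 + 56.549 = 637.37 kPa.
Net ultimate: q_net = 637.37 − 56.549 = 580.82 kPa.
q_all(net) = 580.82 / 3.5 = 165.95 kPa.

q_all(net) ≈ 165 kPa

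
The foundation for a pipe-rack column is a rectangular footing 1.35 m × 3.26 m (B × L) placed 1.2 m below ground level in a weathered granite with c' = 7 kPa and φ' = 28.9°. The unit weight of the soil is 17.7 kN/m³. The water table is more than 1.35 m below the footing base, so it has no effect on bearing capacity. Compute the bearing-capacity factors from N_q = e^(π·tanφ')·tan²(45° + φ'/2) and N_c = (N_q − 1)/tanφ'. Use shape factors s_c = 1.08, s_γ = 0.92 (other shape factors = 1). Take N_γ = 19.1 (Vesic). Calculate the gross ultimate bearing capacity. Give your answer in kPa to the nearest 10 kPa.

q_ult ≈ 760 kPa

tan28.9° = 0.552, so N_q = e^(π×0.552)·tan²(59.45°) = 5.665 × 2.871 = 16.26.
N_c = (16.26 − 1)/tan28.9° = 27.65.
Effective surcharge at the founding depth q = γ·D_f = 17.7 × 1.2 = 21.24 kPa.
q_ult = c·N_c·s_c + q·N_q + 0.5·γ·B·N_γ·s_γ
     = 7 × 27.645 × 1.08 + 21.24 × 16.261 + 0.5 × 17.7 × 1.35 × 19.1 × 0.92
     = 209 + 345.38 + 209.94 = 764.32 kPa.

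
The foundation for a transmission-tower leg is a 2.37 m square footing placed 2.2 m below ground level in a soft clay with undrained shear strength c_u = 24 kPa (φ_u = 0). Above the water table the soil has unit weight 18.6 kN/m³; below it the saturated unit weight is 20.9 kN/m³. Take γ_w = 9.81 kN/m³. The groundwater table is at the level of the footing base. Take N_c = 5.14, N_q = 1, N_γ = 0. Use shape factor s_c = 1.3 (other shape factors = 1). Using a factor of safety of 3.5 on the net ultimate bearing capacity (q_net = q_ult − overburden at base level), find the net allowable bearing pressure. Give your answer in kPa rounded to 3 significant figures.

q_all(net) ≈ 45.8 kPa

Effective surcharge at the founding depth q = γ·D_f = 18.6 × 2.2 = 40.92 kPa.
q_ult = c·N_c·s_c + q·N_q
     = 24 × 5.14 × 1.3 + 40.92 × 1
     = 160.37 + 40.92 = 201.29 kPa.
q_net = 201.29 − 40.92 = 160.37 kPa.
q_all(net) = 160.37 / 3.5 = 45.819 kPa.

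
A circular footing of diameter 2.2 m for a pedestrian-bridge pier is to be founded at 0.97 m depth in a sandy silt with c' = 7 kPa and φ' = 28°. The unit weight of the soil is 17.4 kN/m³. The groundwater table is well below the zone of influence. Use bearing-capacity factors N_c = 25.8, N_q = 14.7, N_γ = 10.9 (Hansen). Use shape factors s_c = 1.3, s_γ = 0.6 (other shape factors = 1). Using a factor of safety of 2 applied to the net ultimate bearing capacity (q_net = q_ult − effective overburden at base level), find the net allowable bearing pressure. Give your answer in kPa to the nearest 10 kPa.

Effective surcharge at the founding depth q = γ·D_f = 17.4 × 0.97 = 16.878 kPa.
q_ult = c·N_c·s_c + q·N_q + 0.5·γ·B·N_γ·s_γ
     = 7 × 25.8 × 1.3 + 16.878 × 14.7 + 0.5 × 17.4 × 2.2 × 10.9 × 0.6
     = 234.78 + 248.11 + 125.18 = 608.06 kPa.
Net ultimate: q_net = 608.06 − 16.878 = 591.18 kPa.
q_all(net) = 591.18 / 2 = 295.59 kPa.

q_all(net) ≈ 300 kPa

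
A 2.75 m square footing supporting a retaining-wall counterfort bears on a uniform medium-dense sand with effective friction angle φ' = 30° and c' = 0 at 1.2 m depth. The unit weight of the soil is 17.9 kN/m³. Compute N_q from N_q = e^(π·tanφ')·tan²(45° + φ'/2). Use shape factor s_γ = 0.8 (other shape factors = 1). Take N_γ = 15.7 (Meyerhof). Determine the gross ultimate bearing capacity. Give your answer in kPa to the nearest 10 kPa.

tan30° = 0.5774, so N_q = e^(π×0.5774)·tan²(60°) = 6.134 × 3.0 = 18.4.
Effective surcharge at the founding depth q = γ·D_f = 17.9 × 1.2 = 21.48 kPa.
q_ult = q·N_q + 0.5·γ·B·N_γ·s_γ
     = 21.48 × 18.401 + 0.5 × 17.9 × 2.75 × 15.7 × 0.8
     = 395.26 + 309.13 = 704.39 kPa.

q_ult ≈ 700 kPa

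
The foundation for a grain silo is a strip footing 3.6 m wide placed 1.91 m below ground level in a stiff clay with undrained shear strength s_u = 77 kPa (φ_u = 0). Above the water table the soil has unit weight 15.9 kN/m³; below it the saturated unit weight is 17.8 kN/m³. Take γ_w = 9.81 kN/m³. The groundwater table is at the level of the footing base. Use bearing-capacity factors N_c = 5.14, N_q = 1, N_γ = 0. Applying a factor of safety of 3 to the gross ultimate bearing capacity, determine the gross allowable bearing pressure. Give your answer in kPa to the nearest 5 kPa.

q_all ≈ 140 kPa

Overburden at base level: q = 15.9 × 1.91 = 30.369 kPa.
Cohesion term c·N_c = 77 × 5.14 = 395.78 kPa; surcharge term q·N_q = 30.369 × 1 = 30.369 kPa.
q_ult = 395.78 + 30.369 = 426.15 kPa.
q_all = q_ult / FS = 426.15 / 3 = 142.05 kPa.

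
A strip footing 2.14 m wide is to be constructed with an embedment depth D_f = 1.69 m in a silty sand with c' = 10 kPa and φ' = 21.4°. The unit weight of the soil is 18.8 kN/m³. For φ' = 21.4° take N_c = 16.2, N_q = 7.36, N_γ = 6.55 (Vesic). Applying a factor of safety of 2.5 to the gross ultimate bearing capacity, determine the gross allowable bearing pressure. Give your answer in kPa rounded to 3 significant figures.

Overburden at base level: q = 18.8 × 1.69 = 31.772 kPa.
Cohesion term c·N_c = 10 × 16.2 = 162 kPa; surcharge term q·N_q = 31.772 × 7.36 = 233.84 kPa; self-weight term 0.5·γ·B·N_γ = 0.5 × 18.8 × 2.14 × 6.55 = 131.76 kPa.
q_ult = 162 + 233.84 + 131.76 = 527.6 kPa.
q_all = q_ult / FS = 527.6 / 2.5 = 211.04 kPa.

q_all ≈ 211 kPa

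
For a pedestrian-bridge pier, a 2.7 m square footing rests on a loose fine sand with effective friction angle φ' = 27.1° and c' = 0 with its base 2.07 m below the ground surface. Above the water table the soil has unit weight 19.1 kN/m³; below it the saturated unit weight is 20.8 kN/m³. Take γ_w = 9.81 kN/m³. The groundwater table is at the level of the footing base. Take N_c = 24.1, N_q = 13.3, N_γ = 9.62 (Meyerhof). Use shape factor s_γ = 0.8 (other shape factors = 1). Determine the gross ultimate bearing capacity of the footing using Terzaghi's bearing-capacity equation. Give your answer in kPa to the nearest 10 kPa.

Effective surcharge at the founding depth q = γ·D_f = 19.1 × 2.07 = 39.537 kPa.
The water table coincides with the base, so in the self-weight term γ → γ' = 10.99 kN/m³.
q_ult = q·N_q + 0.5·γ·B·N_γ·s_γ
     = 39.537 × 13.3 + 0.5 × 10.99 × 2.7 × 9.62 × 0.8
     = 525.84 + 114.18 = 640.02 kPa.

q_ult ≈ 640 kPa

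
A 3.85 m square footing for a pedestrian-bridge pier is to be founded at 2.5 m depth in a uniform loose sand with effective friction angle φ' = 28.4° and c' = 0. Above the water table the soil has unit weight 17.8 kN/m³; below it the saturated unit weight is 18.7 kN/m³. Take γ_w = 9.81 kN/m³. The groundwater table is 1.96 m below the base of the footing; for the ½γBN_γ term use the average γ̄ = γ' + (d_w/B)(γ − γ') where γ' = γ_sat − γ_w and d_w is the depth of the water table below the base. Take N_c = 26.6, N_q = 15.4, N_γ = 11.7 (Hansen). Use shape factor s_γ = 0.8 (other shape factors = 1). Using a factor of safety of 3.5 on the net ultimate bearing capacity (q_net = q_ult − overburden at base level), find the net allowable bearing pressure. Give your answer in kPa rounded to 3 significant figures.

Effective surcharge at the founding depth q = γ·D_f = 17.8 × 2.5 = 44.5 kPa.
With d_w = 1.96 m < B, γ̄ = 8.89 + (1.96/3.85) × (17.8 − 8.89) = 13.426 kN/m³.
q_ult = q·N_q + 0.5·γ·B·N_γ·s_γ
     = 44.5 × 15.4 + 0.5 × 13.426 × 3.85 × 11.7 × 0.8
     = 685.3 + 241.91 = 927.21 kPa.
q_net = 927.21 − 44.5 = 882.71 kPa.
q_all(net) = 882.71 / 3.5 = 252.2 kPa.

q_all(net) ≈ 252 kPa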